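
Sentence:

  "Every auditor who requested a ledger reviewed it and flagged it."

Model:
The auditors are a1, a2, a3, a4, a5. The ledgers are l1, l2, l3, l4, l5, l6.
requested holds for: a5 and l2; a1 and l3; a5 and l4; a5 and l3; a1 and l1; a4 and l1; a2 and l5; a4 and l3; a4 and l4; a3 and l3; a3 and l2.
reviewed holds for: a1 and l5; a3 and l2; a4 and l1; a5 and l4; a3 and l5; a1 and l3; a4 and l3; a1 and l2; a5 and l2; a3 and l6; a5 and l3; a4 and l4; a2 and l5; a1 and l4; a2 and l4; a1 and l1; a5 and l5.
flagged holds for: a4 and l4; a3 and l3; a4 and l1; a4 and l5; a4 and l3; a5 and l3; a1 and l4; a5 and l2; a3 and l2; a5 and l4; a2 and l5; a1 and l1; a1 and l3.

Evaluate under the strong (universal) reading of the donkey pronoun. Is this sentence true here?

"it" takes "a ledger" as antecedent — a donkey pronoun bound across the clause boundary.
Strong reading: for every (a,l) with requested(a,l), reviewed(a,l) ∧ flagged(a,l).
Restrictor pairs: (a1,l1) ✓  (a1,l3) ✓  (a2,l5) ✓  (a3,l2) ✓  (a3,l3) ✗  (a4,l1) ✓  (a4,l3) ✓  (a4,l4) ✓  (a5,l2) ✓  (a5,l3) ✓  (a5,l4) ✓
Counterexample: (a3,l3) is in requested but fails the scope.

False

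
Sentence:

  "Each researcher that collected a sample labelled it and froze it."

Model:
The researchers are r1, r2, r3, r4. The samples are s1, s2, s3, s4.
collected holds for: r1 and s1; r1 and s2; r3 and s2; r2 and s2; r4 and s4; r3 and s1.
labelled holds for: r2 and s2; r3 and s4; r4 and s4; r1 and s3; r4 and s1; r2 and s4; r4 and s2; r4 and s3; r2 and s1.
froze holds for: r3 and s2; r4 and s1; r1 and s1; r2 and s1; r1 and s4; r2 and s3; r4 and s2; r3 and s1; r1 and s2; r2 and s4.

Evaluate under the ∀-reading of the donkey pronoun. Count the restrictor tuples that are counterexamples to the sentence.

6

"it" takes "a sample" as antecedent — a donkey pronoun bound across the clause boundary.
Strong reading: for every (r,s) with collected(r,s), labelled(r,s) ∧ froze(r,s).
Restrictor pairs: (r1,s1) ✗  (r1,s2) ✗  (r2,s2) ✗  (r3,s1) ✗  (r3,s2) ✗  (r4,s4) ✗
Counterexamples (restrictor pairs failing the scope): 6.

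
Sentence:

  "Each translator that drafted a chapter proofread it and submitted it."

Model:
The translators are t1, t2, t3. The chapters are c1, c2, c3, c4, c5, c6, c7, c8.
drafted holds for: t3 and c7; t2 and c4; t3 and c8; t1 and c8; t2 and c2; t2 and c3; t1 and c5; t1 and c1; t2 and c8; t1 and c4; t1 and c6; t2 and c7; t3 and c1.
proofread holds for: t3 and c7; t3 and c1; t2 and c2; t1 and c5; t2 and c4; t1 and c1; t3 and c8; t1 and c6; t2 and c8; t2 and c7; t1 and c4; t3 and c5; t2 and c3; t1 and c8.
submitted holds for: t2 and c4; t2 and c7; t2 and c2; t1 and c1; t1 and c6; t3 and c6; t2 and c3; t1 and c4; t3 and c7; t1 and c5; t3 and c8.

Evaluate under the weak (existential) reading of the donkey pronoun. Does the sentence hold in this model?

True

"it" takes "a chapter" as antecedent — a donkey pronoun bound across the clause boundary.
Weak reading: every translator t with some drafted-chapter has at least one drafted-chapter c such that proofread(t,c) ∧ submitted(t,c).
Per translator: t1:✓  t2:✓  t3:✓
Every translator in the restrictor has a witness.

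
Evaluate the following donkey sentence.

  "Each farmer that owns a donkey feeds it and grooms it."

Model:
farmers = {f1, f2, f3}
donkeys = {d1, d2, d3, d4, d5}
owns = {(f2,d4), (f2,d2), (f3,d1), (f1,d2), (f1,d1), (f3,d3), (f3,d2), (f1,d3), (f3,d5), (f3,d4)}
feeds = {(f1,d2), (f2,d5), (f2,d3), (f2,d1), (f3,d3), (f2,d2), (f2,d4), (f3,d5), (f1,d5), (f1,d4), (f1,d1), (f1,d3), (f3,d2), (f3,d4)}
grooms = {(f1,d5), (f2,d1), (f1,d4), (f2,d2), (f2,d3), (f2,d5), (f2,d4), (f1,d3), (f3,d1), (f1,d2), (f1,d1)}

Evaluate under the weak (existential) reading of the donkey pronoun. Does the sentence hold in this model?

"it" takes "a donkey" as antecedent — a donkey pronoun bound across the clause boundary.
Weak reading: every farmer f with some owns-donkey has at least one owns-donkey d such that feeds(f,d) ∧ grooms(f,d).
Per farmer: f1:✓  f2:✓  f3:✗
f3 has no witness among its owns-donkeys.

False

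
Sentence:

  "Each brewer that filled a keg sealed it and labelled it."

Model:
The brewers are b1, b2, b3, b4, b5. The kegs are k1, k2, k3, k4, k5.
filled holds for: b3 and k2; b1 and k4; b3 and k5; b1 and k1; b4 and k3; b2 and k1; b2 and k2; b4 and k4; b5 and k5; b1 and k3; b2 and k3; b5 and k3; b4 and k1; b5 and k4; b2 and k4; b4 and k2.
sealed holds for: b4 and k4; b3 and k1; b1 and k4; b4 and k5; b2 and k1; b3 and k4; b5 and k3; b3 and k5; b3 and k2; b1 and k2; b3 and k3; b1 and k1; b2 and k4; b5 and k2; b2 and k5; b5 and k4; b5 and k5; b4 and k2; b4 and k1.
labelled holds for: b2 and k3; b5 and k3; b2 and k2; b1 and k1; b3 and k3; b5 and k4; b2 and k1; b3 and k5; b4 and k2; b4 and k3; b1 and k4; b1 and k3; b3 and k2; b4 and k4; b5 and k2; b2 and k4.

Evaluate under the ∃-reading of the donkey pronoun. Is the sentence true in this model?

True

"it" takes "a keg" as antecedent — a donkey pronoun bound across the clause boundary.
Weak reading: every brewer b with some filled-keg has at least one filled-keg k such that sealed(b,k) ∧ labelled(b,k).
Per brewer: b1:✓  b2:✓  b3:✓  b4:✓  b5:✓
Every brewer in the restrictor has a witness.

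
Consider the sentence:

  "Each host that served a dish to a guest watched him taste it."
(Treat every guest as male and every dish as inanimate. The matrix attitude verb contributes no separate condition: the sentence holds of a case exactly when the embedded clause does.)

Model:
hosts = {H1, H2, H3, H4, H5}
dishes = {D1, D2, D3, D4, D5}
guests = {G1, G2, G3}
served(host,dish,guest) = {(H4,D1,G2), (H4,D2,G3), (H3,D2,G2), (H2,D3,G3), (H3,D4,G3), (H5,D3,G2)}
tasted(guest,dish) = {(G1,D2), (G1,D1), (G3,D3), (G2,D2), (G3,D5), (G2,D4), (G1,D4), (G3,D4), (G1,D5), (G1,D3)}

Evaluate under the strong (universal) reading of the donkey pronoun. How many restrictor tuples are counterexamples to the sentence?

3

"him" takes "a guest" as antecedent and "it" takes "a dish"; both are donkey pronouns co-varying with the restrictor.
Strong reading: for every (h,d,g) with served(h,d,g), tasted(g,d).
Restrictor triples: (H2,D3,G3)→tasted(G3,D3) ✓  (H3,D2,G2)→tasted(G2,D2) ✓  (H3,D4,G3)→tasted(G3,D4) ✓  (H4,D1,G2)→tasted(G2,D1) ✗  (H4,D2,G3)→tasted(G3,D2) ✗  (H5,D3,G2)→tasted(G2,D3) ✗
Counterexamples (restrictor triples failing the scope): 3.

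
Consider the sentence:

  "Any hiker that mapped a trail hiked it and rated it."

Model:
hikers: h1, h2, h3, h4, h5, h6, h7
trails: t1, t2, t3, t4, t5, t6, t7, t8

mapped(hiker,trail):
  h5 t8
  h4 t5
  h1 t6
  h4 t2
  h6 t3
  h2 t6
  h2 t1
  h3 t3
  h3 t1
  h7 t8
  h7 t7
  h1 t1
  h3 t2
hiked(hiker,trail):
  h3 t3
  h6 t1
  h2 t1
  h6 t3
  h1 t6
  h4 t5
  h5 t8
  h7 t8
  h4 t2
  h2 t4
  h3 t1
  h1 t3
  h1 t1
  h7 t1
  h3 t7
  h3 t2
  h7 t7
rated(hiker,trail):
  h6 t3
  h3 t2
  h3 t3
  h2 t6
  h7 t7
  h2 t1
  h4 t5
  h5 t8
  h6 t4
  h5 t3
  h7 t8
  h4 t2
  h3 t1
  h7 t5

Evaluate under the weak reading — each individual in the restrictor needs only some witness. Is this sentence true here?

False

"it" takes "a trail" as antecedent — a donkey pronoun bound across the clause boundary.
Weak reading: every hiker h with some mapped-trail has at least one mapped-trail t such that hiked(h,t) ∧ rated(h,t).
Per hiker: h1:✗  h2:✓  h3:✓  h4:✓  h5:✓  h6:✓  h7:✓
h1 has no witness among its mapped-trails.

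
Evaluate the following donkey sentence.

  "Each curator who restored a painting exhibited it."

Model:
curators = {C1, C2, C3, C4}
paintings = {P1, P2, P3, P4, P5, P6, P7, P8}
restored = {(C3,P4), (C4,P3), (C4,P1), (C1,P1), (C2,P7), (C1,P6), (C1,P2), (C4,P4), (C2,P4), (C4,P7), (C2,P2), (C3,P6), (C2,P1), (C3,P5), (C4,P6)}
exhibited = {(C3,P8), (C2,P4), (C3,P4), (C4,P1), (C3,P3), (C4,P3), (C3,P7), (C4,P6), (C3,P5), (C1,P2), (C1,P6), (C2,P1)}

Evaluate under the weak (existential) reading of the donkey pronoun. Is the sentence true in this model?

True

"it" takes "a painting" as antecedent — a donkey pronoun bound across the clause boundary.
Weak reading: every curator c with some restored-painting has at least one restored-painting p such that exhibited(c,p).
Per curator: C1:✓  C2:✓  C3:✓  C4:✓
Every curator in the restrictor has a witness.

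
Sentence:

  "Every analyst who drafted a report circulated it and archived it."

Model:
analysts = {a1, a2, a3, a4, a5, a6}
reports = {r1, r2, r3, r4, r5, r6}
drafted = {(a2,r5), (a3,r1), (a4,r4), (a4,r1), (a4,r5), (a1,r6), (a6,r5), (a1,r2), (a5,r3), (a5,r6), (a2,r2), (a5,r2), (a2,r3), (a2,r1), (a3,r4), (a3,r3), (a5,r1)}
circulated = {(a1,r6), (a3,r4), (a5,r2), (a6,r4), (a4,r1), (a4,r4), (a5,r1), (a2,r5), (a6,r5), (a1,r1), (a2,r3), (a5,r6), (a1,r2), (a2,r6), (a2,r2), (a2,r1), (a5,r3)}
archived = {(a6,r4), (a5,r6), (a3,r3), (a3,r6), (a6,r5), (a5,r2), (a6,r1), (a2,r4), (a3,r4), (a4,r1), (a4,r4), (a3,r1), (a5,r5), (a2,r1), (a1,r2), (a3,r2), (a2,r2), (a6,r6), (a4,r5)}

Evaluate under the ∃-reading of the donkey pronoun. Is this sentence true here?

"it" takes "a report" as antecedent — a donkey pronoun bound across the clause boundary.
Weak reading: every analyst a with some drafted-report has at least one drafted-report r such that circulated(a,r) ∧ archived(a,r).
Per analyst: a1:✓  a2:✓  a3:✓  a4:✓  a5:✓  a6:✓
Every analyst in the restrictor has a witness.

True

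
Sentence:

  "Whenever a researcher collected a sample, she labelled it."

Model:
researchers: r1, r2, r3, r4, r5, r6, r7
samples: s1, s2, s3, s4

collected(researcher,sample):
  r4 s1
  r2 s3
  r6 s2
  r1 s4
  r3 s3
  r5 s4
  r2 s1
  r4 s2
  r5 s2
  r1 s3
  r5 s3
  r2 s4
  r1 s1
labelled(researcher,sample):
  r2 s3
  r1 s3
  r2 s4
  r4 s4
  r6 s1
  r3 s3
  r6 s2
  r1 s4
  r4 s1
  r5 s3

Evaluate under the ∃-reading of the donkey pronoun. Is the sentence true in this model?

True

"it" takes "a sample" as antecedent — a donkey pronoun bound across the clause boundary.
Weak reading: every researcher r with some collected-sample has at least one collected-sample s such that labelled(r,s).
Per researcher: r1:✓  r2:✓  r3:✓  r4:✓  r5:✓  r6:✓
Every researcher in the restrictor has a witness.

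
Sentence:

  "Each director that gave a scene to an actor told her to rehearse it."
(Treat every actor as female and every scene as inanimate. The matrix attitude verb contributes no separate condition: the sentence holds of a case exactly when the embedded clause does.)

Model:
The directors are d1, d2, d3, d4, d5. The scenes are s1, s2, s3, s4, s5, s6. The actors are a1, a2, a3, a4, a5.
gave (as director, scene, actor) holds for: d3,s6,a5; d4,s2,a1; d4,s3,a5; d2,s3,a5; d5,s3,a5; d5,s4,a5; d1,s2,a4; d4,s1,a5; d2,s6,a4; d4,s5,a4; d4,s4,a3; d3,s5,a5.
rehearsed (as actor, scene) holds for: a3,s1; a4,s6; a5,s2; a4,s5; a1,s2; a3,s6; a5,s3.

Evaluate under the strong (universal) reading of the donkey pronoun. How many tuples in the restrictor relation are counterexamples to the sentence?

6

"her" takes "an actor" as antecedent and "it" takes "a scene"; both are donkey pronouns co-varying with the restrictor.
Strong reading: for every (d,s,a) with gave(d,s,a), rehearsed(a,s).
Restrictor triples: (d1,s2,a4)→rehearsed(a4,s2) ✗  (d2,s3,a5)→rehearsed(a5,s3) ✓  (d2,s6,a4)→rehearsed(a4,s6) ✓  (d3,s5,a5)→rehearsed(a5,s5) ✗  (d3,s6,a5)→rehearsed(a5,s6) ✗  (d4,s1,a5)→rehearsed(a5,s1) ✗  (d4,s2,a1)→rehearsed(a1,s2) ✓  (d4,s3,a5)→rehearsed(a5,s3) ✓  (d4,s4,a3)→rehearsed(a3,s4) ✗  (d4,s5,a4)→rehearsed(a4,s5) ✓  (d5,s3,a5)→rehearsed(a5,s3) ✓  (d5,s4,a5)→rehearsed(a5,s4) ✗
Counterexamples (restrictor triples failing the scope): 6.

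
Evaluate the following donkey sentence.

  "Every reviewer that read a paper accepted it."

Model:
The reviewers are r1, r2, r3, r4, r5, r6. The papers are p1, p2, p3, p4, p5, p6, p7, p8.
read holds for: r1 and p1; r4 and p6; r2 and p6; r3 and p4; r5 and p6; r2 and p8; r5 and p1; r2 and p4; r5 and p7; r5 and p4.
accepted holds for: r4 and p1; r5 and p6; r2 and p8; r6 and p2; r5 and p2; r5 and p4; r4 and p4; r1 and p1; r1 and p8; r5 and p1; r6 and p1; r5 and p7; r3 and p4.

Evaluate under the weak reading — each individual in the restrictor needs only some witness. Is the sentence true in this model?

False

"it" takes "a paper" as antecedent — a donkey pronoun bound across the clause boundary.
Weak reading: every reviewer r with some read-paper has at least one read-paper p such that accepted(r,p).
Per reviewer: r1:✓  r2:✓  r3:✓  r4:✗  r5:✓
r4 has no witness among its read-papers.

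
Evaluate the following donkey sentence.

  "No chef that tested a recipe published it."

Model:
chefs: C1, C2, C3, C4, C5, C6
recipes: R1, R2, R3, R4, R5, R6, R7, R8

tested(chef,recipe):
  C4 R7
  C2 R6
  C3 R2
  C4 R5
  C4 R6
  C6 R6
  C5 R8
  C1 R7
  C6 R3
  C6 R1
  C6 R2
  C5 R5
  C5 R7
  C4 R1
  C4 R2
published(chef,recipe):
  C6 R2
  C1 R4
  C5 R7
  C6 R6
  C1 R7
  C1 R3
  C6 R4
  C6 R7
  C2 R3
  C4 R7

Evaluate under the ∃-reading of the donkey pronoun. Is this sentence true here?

"it" takes "a recipe" as antecedent — a donkey pronoun bound across the clause boundary.
Truth condition: for no (c,r) with tested(c,r) does published(c,r) hold.
Restrictor pairs — does the scope hold? (C1,R7):holds  (C2,R6):fails  (C3,R2):fails  (C4,R1):fails  (C4,R2):fails  (C4,R5):fails  (C4,R6):fails  (C4,R7):holds  (C5,R5):fails  (C5,R7):holds  (C5,R8):fails  (C6,R1):fails  (C6,R2):holds  (C6,R3):fails  (C6,R6):holds
Scope holds for 5 pair(s), so the sentence is false.

False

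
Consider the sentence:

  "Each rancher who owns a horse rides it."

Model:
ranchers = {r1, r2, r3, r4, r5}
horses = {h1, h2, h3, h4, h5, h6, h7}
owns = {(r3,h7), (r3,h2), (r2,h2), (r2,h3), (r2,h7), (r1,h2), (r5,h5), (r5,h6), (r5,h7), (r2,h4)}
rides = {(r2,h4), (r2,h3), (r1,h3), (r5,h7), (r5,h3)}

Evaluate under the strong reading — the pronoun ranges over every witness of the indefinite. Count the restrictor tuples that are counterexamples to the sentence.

7

"it" takes "a horse" as antecedent — a donkey pronoun bound across the clause boundary.
Strong reading: for every (r,h) with owns(r,h), rides(r,h).
Restrictor pairs: (r1,h2) ✗  (r2,h2) ✗  (r2,h3) ✓  (r2,h4) ✓  (r2,h7) ✗  (r3,h2) ✗  (r3,h7) ✗  (r5,h5) ✗  (r5,h6) ✗  (r5,h7) ✓
Counterexamples (restrictor pairs failing the scope): 7.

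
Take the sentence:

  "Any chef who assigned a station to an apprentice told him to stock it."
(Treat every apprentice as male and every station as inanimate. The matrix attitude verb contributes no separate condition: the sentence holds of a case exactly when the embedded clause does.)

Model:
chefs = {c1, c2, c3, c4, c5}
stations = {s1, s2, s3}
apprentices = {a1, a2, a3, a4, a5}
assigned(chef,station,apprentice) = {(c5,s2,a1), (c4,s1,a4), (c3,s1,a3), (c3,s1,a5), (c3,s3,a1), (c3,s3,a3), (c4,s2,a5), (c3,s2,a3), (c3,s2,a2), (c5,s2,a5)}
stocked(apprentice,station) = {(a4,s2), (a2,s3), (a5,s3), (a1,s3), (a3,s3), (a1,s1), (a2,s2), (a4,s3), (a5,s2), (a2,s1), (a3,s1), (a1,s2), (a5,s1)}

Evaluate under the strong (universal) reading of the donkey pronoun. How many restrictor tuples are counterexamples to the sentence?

2

"him" takes "an apprentice" as antecedent and "it" takes "a station"; both are donkey pronouns co-varying with the restrictor.
Strong reading: for every (c,s,a) with assigned(c,s,a), stocked(a,s).
Restrictor triples: (c3,s1,a3)→stocked(a3,s1) ✓  (c3,s1,a5)→stocked(a5,s1) ✓  (c3,s2,a2)→stocked(a2,s2) ✓  (c3,s2,a3)→stocked(a3,s2) ✗  (c3,s3,a1)→stocked(a1,s3) ✓  (c3,s3,a3)→stocked(a3,s3) ✓  (c4,s1,a4)→stocked(a4,s1) ✗  (c4,s2,a5)→stocked(a5,s2) ✓  (c5,s2,a1)→stocked(a1,s2) ✓  (c5,s2,a5)→stocked(a5,s2) ✓
Counterexamples (restrictor triples failing the scope): 2.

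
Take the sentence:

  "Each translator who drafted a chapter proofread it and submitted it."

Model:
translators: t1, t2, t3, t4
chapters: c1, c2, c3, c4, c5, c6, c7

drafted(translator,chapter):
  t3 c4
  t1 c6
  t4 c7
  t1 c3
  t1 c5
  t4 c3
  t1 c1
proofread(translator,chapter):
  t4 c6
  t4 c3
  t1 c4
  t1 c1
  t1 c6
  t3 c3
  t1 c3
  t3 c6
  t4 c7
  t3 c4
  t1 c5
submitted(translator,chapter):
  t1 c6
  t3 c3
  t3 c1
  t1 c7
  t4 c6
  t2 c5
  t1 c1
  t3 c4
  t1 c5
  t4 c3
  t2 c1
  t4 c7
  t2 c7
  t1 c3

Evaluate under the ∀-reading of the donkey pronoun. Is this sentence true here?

"it" takes "a chapter" as antecedent — a donkey pronoun bound across the clause boundary.
Strong reading: for every (t,c) with drafted(t,c), proofread(t,c) ∧ submitted(t,c).
Restrictor pairs: (t1,c1) ✓  (t1,c3) ✓  (t1,c5) ✓  (t1,c6) ✓  (t3,c4) ✓  (t4,c3) ✓  (t4,c7) ✓
Every restrictor pair satisfies the scope.

True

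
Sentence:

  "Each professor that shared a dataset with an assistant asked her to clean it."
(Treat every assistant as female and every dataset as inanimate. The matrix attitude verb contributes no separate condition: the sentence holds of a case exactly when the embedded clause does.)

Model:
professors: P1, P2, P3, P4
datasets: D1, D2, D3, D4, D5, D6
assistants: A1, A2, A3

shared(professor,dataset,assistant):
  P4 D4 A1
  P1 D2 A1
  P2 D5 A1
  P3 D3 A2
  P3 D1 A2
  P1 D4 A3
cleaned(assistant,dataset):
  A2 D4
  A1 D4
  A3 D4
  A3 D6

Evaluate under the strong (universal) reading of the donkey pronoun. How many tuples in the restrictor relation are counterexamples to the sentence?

4

"her" takes "an assistant" as antecedent and "it" takes "a dataset"; both are donkey pronouns co-varying with the restrictor.
Strong reading: for every (p,d,a) with shared(p,d,a), cleaned(a,d).
Restrictor triples: (P1,D2,A1)→cleaned(A1,D2) ✗  (P1,D4,A3)→cleaned(A3,D4) ✓  (P2,D5,A1)→cleaned(A1,D5) ✗  (P3,D1,A2)→cleaned(A2,D1) ✗  (P3,D3,A2)→cleaned(A2,D3) ✗  (P4,D4,A1)→cleaned(A1,D4) ✓
Counterexamples (restrictor triples failing the scope): 4.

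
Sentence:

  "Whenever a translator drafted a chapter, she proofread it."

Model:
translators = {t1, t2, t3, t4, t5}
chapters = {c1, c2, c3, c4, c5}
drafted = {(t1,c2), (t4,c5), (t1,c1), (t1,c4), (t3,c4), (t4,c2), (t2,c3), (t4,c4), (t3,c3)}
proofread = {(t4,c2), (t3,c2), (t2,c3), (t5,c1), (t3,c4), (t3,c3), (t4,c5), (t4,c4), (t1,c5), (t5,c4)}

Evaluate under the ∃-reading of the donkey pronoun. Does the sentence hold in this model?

False

"it" takes "a chapter" as antecedent — a donkey pronoun bound across the clause boundary.
Weak reading: every translator t with some drafted-chapter has at least one drafted-chapter c such that proofread(t,c).
Per translator: t1:✗  t2:✓  t3:✓  t4:✓
t1 has no witness among its drafted-chapters.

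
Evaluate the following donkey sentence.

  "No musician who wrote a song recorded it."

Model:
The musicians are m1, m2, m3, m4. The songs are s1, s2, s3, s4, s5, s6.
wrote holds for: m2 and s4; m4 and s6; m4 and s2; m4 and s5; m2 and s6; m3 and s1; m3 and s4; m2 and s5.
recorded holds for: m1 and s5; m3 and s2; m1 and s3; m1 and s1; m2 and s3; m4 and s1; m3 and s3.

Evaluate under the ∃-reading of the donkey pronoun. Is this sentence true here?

True

"it" takes "a song" as antecedent — a donkey pronoun bound across the clause boundary.
Truth condition: for no (m,s) with wrote(m,s) does recorded(m,s) hold.
Restrictor pairs — does the scope hold? (m2,s4):fails  (m2,s5):fails  (m2,s6):fails  (m3,s1):fails  (m3,s4):fails  (m4,s2):fails  (m4,s5):fails  (m4,s6):fails
Scope holds for no restrictor pair, so the sentence is true.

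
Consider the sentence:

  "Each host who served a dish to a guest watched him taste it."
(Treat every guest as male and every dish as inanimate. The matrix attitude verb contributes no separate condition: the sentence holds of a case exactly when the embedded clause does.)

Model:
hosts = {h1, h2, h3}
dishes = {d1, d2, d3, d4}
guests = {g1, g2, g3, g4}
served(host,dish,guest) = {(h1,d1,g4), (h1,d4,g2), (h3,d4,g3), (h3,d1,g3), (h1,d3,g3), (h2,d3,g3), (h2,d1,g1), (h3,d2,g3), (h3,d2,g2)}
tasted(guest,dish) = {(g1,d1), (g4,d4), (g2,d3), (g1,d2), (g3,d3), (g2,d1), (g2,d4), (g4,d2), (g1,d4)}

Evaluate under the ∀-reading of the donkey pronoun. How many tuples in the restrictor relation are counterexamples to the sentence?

"him" takes "a guest" as antecedent and "it" takes "a dish"; both are donkey pronouns co-varying with the restrictor.
Strong reading: for every (h,d,g) with served(h,d,g), tasted(g,d).
Restrictor triples: (h1,d1,g4)→tasted(g4,d1) ✗  (h1,d3,g3)→tasted(g3,d3) ✓  (h1,d4,g2)→tasted(g2,d4) ✓  (h2,d1,g1)→tasted(g1,d1) ✓  (h2,d3,g3)→tasted(g3,d3) ✓  (h3,d1,g3)→tasted(g3,d1) ✗  (h3,d2,g2)→tasted(g2,d2) ✗  (h3,d2,g3)→tasted(g3,d2) ✗  (h3,d4,g3)→tasted(g3,d4) ✗
Counterexamples (restrictor triples failing the scope): 5.

5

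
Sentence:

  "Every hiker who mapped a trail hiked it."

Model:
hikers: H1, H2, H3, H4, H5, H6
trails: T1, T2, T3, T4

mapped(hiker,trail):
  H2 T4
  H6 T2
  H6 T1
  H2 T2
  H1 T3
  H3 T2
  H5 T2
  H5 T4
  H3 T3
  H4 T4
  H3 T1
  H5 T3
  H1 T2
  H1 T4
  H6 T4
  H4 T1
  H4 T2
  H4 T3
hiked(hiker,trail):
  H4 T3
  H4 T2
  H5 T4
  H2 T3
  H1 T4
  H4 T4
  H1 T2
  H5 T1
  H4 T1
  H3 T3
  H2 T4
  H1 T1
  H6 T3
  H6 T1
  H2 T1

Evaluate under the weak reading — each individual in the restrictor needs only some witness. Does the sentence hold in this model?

"it" takes "a trail" as antecedent — a donkey pronoun bound across the clause boundary.
Weak reading: every hiker h with some mapped-trail has at least one mapped-trail t such that hiked(h,t).
Per hiker: H1:✓  H2:✓  H3:✓  H4:✓  H5:✓  H6:✓
Every hiker in the restrictor has a witness.

True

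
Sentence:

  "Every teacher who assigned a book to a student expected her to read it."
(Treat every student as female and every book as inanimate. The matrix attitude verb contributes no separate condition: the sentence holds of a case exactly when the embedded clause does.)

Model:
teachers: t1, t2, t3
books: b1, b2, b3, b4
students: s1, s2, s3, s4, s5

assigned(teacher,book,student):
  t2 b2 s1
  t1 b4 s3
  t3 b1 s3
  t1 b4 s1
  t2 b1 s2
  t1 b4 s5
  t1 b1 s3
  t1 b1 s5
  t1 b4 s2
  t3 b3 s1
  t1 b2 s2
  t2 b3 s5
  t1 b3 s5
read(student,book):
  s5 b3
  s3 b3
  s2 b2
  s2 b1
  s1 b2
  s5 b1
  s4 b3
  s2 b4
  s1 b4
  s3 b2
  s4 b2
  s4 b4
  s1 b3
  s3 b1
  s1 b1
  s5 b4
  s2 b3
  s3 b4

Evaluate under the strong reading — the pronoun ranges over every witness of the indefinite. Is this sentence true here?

True

"her" takes "a student" as antecedent and "it" takes "a book"; both are donkey pronouns co-varying with the restrictor.
Strong reading: for every (t,b,s) with assigned(t,b,s), read(s,b).
Restrictor triples: (t1,b1,s3)→read(s3,b1) ✓  (t1,b1,s5)→read(s5,b1) ✓  (t1,b2,s2)→read(s2,b2) ✓  (t1,b3,s5)→read(s5,b3) ✓  (t1,b4,s1)→read(s1,b4) ✓  (t1,b4,s2)→read(s2,b4) ✓  (t1,b4,s3)→read(s3,b4) ✓  (t1,b4,s5)→read(s5,b4) ✓  (t2,b1,s2)→read(s2,b1) ✓  (t2,b2,s1)→read(s1,b2) ✓  (t2,b3,s5)→read(s5,b3) ✓  (t3,b1,s3)→read(s3,b1) ✓  (t3,b3,s1)→read(s1,b3) ✓
Every restrictor triple satisfies the scope.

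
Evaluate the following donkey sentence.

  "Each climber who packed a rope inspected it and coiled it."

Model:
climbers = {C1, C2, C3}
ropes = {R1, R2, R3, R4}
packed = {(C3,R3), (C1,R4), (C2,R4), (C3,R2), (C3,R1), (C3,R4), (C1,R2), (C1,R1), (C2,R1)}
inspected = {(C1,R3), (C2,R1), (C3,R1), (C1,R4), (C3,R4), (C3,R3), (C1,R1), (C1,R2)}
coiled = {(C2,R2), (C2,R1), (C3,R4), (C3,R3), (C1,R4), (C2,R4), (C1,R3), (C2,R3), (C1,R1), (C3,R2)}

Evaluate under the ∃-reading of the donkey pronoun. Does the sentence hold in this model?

"it" takes "a rope" as antecedent — a donkey pronoun bound across the clause boundary.
Weak reading: every climber c with some packed-rope has at least one packed-rope r such that inspected(c,r) ∧ coiled(c,r).
Per climber: C1:✓  C2:✓  C3:✓
Every climber in the restrictor has a witness.

True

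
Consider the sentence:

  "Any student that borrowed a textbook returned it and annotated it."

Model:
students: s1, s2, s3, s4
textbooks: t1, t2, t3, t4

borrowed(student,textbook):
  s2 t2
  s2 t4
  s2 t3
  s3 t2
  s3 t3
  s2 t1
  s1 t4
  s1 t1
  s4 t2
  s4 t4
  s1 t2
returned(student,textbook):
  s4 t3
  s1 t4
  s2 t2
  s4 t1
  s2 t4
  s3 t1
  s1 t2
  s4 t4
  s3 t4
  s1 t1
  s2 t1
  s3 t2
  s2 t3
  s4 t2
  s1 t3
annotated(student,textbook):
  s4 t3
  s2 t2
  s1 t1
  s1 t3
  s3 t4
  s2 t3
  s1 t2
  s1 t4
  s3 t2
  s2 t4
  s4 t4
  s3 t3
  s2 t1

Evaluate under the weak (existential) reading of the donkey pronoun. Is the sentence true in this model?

True

"it" takes "a textbook" as antecedent — a donkey pronoun bound across the clause boundary.
Weak reading: every student s with some borrowed-textbook has at least one borrowed-textbook t such that returned(s,t) ∧ annotated(s,t).
Per student: s1:✓  s2:✓  s3:✓  s4:✓
Every student in the restrictor has a witness.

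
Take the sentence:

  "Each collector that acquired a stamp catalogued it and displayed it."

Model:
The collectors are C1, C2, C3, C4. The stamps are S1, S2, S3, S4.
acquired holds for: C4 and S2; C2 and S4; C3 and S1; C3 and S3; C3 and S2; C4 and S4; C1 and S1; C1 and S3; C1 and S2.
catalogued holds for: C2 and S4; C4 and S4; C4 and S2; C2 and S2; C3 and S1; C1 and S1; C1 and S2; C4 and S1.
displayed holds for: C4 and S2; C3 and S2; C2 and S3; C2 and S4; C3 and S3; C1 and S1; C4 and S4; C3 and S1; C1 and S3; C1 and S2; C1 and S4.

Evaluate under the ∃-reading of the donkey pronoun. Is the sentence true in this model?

"it" takes "a stamp" as antecedent — a donkey pronoun bound across the clause boundary.
Weak reading: every collector c with some acquired-stamp has at least one acquired-stamp s such that catalogued(c,s) ∧ displayed(c,s).
Per collector: C1:✓  C2:✓  C3:✓  C4:✓
Every collector in the restrictor has a witness.

True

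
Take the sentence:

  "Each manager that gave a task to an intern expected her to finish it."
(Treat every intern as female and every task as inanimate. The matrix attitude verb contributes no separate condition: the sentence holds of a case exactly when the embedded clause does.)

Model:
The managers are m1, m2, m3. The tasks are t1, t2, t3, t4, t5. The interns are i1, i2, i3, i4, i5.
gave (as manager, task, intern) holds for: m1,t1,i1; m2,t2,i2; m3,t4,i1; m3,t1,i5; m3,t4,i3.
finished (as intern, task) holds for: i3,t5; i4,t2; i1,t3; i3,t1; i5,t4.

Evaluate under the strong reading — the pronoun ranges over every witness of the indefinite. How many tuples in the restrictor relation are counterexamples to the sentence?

5

"her" takes "an intern" as antecedent and "it" takes "a task"; both are donkey pronouns co-varying with the restrictor.
Strong reading: for every (m,t,i) with gave(m,t,i), finished(i,t).
Restrictor triples: (m1,t1,i1)→finished(i1,t1) ✗  (m2,t2,i2)→finished(i2,t2) ✗  (m3,t1,i5)→finished(i5,t1) ✗  (m3,t4,i1)→finished(i1,t4) ✗  (m3,t4,i3)→finished(i3,t4) ✗
Counterexamples (restrictor triples failing the scope): 5.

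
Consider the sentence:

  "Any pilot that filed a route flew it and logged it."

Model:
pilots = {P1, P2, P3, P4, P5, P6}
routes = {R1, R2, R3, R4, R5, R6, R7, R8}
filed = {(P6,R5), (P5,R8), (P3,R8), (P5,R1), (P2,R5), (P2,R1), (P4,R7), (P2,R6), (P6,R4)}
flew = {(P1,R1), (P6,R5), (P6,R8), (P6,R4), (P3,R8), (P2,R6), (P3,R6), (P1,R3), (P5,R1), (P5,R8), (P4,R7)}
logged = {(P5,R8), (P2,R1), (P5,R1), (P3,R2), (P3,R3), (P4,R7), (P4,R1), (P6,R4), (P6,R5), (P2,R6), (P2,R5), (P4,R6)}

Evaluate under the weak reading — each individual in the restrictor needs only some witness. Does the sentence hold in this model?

"it" takes "a route" as antecedent — a donkey pronoun bound across the clause boundary.
Weak reading: every pilot p with some filed-route has at least one filed-route r such that flew(p,r) ∧ logged(p,r).
Per pilot: P2:✓  P3:✗  P4:✓  P5:✓  P6:✓
P3 has no witness among its filed-routes.

False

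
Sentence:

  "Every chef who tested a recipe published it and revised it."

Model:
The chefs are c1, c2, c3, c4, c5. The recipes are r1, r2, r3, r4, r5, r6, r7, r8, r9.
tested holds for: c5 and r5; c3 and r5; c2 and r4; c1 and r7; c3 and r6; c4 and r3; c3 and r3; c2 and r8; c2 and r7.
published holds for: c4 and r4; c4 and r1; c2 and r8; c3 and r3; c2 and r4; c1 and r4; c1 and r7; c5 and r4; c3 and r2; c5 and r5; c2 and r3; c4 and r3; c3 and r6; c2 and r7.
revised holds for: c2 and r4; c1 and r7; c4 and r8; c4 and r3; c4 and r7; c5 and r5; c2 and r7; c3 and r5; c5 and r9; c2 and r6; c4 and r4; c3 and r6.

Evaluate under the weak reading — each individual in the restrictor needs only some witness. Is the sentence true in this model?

"it" takes "a recipe" as antecedent — a donkey pronoun bound across the clause boundary.
Weak reading: every chef c with some tested-recipe has at least one tested-recipe r such that published(c,r) ∧ revised(c,r).
Per chef: c1:✓  c2:✓  c3:✓  c4:✓  c5:✓
Every chef in the restrictor has a witness.

True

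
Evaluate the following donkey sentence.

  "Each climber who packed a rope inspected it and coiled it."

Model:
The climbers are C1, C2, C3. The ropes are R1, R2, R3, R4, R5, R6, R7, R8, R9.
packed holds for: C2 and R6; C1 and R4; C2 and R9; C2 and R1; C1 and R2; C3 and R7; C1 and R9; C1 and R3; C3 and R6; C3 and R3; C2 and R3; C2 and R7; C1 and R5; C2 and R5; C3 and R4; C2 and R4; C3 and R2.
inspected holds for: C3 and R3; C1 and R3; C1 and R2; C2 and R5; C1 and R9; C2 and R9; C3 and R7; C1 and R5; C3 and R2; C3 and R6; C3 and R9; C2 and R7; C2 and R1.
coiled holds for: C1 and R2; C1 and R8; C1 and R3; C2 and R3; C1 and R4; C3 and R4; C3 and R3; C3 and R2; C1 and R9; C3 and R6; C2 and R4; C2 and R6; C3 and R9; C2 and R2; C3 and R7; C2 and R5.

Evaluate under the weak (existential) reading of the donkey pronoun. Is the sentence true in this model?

True

"it" takes "a rope" as antecedent — a donkey pronoun bound across the clause boundary.
Weak reading: every climber c with some packed-rope has at least one packed-rope r such that inspected(c,r) ∧ coiled(c,r).
Per climber: C1:✓  C2:✓  C3:✓
Every climber in the restrictor has a witness.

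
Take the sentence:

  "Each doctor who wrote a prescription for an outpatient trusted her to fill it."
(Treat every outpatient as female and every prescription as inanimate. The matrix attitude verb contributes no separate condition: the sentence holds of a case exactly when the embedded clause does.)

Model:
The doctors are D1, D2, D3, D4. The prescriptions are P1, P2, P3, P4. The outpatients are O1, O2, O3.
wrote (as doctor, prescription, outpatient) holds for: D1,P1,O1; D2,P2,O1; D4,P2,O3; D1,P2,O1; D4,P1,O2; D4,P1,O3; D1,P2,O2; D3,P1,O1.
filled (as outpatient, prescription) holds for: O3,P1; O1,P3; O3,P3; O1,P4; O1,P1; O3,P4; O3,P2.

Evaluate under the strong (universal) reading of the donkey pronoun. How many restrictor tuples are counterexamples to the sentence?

"her" takes "an outpatient" as antecedent and "it" takes "a prescription"; both are donkey pronouns co-varying with the restrictor.
Strong reading: for every (d,p,o) with wrote(d,p,o), filled(o,p).
Restrictor triples: (D1,P1,O1)→filled(O1,P1) ✓  (D1,P2,O1)→filled(O1,P2) ✗  (D1,P2,O2)→filled(O2,P2) ✗  (D2,P2,O1)→filled(O1,P2) ✗  (D3,P1,O1)→filled(O1,P1) ✓  (D4,P1,O2)→filled(O2,P1) ✗  (D4,P1,O3)→filled(O3,P1) ✓  (D4,P2,O3)→filled(O3,P2) ✓
Counterexamples (restrictor triples failing the scope): 4.

4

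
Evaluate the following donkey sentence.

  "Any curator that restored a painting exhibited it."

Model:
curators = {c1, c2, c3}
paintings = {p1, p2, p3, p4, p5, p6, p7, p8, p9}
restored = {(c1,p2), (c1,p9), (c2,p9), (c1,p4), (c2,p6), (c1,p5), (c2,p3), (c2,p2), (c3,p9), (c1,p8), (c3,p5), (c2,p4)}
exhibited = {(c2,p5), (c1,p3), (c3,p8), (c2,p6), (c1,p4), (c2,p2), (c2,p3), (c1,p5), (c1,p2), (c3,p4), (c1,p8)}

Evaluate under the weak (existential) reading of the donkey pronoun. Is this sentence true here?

"it" takes "a painting" as antecedent — a donkey pronoun bound across the clause boundary.
Weak reading: every curator c with some restored-painting has at least one restored-painting p such that exhibited(c,p).
Per curator: c1:✓  c2:✓  c3:✗
c3 has no witness among its restored-paintings.

False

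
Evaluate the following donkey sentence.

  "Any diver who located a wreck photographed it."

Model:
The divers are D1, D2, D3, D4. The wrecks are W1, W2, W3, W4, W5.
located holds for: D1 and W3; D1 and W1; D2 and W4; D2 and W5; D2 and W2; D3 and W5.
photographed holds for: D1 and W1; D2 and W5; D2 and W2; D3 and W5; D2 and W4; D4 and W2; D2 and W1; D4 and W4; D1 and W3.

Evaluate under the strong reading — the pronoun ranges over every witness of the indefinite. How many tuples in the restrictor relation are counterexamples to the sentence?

0

"it" takes "a wreck" as antecedent — a donkey pronoun bound across the clause boundary.
Strong reading: for every (d,w) with located(d,w), photographed(d,w).
Restrictor pairs: (D1,W1) ✓  (D1,W3) ✓  (D2,W2) ✓  (D2,W4) ✓  (D2,W5) ✓  (D3,W5) ✓
Counterexamples (restrictor pairs failing the scope): 0.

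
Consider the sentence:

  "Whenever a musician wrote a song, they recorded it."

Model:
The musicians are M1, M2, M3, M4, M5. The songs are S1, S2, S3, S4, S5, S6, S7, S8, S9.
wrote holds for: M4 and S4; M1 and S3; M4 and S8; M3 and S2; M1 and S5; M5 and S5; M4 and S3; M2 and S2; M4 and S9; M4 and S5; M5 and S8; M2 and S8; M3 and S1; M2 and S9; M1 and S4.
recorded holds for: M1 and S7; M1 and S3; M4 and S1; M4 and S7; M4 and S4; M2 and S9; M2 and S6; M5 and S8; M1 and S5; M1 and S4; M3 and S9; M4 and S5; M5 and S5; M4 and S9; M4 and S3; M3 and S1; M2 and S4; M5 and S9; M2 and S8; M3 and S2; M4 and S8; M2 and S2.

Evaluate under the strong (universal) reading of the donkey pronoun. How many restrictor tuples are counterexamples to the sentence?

"it" takes "a song" as antecedent — a donkey pronoun bound across the clause boundary.
Strong reading: for every (m,s) with wrote(m,s), recorded(m,s).
Restrictor pairs: (M1,S3) ✓  (M1,S4) ✓  (M1,S5) ✓  (M2,S2) ✓  (M2,S8) ✓  (M2,S9) ✓  (M3,S1) ✓  (M3,S2) ✓  (M4,S3) ✓  (M4,S4) ✓  (M4,S5) ✓  (M4,S8) ✓  (M4,S9) ✓  (M5,S5) ✓  (M5,S8) ✓
Counterexamples (restrictor pairs failing the scope): 0.

0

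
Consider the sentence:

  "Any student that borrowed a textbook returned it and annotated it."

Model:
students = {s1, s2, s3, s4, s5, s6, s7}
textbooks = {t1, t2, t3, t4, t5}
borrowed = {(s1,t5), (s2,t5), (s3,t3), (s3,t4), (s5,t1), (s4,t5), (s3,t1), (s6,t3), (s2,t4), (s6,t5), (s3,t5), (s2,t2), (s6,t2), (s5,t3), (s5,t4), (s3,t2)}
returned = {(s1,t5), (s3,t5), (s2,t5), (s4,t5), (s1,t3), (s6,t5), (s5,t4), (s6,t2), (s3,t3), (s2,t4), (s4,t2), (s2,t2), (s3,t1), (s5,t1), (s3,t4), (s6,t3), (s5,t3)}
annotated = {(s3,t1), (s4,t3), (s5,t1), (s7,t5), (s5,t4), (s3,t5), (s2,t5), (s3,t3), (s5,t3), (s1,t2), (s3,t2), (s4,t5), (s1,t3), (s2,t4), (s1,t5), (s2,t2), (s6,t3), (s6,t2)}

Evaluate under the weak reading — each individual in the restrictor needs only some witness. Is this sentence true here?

"it" takes "a textbook" as antecedent — a donkey pronoun bound across the clause boundary.
Weak reading: every student s with some borrowed-textbook has at least one borrowed-textbook t such that returned(s,t) ∧ annotated(s,t).
Per student: s1:✓  s2:✓  s3:✓  s4:✓  s5:✓  s6:✓
Every student in the restrictor has a witness.

True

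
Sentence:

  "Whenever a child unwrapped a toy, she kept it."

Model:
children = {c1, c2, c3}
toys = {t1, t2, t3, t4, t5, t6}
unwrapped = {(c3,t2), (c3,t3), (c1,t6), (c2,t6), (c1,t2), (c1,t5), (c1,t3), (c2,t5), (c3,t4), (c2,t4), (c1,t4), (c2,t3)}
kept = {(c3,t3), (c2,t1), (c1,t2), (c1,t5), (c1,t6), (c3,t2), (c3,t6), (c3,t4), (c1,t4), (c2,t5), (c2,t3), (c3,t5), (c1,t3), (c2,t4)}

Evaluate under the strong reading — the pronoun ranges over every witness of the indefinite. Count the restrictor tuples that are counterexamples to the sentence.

1

"it" takes "a toy" as antecedent — a donkey pronoun bound across the clause boundary.
Strong reading: for every (c,t) with unwrapped(c,t), kept(c,t).
Restrictor pairs: (c1,t2) ✓  (c1,t3) ✓  (c1,t4) ✓  (c1,t5) ✓  (c1,t6) ✓  (c2,t3) ✓  (c2,t4) ✓  (c2,t5) ✓  (c2,t6) ✗  (c3,t2) ✓  (c3,t3) ✓  (c3,t4) ✓
Counterexamples (restrictor pairs failing the scope): 1.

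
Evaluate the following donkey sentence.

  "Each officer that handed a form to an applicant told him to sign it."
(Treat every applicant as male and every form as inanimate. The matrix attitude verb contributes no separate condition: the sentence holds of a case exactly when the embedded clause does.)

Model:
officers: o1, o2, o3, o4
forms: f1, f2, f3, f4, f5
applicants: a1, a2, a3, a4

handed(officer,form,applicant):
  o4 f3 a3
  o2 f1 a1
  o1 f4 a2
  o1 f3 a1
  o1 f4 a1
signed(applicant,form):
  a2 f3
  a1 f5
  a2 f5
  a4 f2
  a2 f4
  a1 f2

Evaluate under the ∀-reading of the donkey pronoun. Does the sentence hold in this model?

False

"him" takes "an applicant" as antecedent and "it" takes "a form"; both are donkey pronouns co-varying with the restrictor.
Strong reading: for every (o,f,a) with handed(o,f,a), signed(a,f).
Restrictor triples: (o1,f3,a1)→signed(a1,f3) ✗  (o1,f4,a1)→signed(a1,f4) ✗  (o1,f4,a2)→signed(a2,f4) ✓  (o2,f1,a1)→signed(a1,f1) ✗  (o4,f3,a3)→signed(a3,f3) ✗
Counterexample: (o1,f3,a1) — signed(a1,f3) does not hold.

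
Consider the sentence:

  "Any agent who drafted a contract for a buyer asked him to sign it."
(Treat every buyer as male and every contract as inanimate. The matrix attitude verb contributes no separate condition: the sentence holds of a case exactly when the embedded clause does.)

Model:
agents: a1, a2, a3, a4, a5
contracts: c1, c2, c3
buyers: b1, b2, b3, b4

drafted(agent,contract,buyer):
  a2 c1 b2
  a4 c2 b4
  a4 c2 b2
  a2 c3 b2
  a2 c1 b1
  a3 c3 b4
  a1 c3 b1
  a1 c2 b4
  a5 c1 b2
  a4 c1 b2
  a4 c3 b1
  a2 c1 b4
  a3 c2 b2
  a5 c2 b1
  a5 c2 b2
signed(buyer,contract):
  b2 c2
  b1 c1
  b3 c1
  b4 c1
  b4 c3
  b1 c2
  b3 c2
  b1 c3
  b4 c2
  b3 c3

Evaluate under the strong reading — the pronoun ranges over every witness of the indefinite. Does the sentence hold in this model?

False

"him" takes "a buyer" as antecedent and "it" takes "a contract"; both are donkey pronouns co-varying with the restrictor.
Strong reading: for every (a,c,b) with drafted(a,c,b), signed(b,c).
Restrictor triples: (a1,c2,b4)→signed(b4,c2) ✓  (a1,c3,b1)→signed(b1,c3) ✓  (a2,c1,b1)→signed(b1,c1) ✓  (a2,c1,b2)→signed(b2,c1) ✗  (a2,c1,b4)→signed(b4,c1) ✓  (a2,c3,b2)→signed(b2,c3) ✗  (a3,c2,b2)→signed(b2,c2) ✓  (a3,c3,b4)→signed(b4,c3) ✓  (a4,c1,b2)→signed(b2,c1) ✗  (a4,c2,b2)→signed(b2,c2) ✓  (a4,c2,b4)→signed(b4,c2) ✓  (a4,c3,b1)→signed(b1,c3) ✓  (a5,c1,b2)→signed(b2,c1) ✗  (a5,c2,b1)→signed(b1,c2) ✓  (a5,c2,b2)→signed(b2,c2) ✓
Counterexample: (a2,c1,b2) — signed(b2,c1) does not hold.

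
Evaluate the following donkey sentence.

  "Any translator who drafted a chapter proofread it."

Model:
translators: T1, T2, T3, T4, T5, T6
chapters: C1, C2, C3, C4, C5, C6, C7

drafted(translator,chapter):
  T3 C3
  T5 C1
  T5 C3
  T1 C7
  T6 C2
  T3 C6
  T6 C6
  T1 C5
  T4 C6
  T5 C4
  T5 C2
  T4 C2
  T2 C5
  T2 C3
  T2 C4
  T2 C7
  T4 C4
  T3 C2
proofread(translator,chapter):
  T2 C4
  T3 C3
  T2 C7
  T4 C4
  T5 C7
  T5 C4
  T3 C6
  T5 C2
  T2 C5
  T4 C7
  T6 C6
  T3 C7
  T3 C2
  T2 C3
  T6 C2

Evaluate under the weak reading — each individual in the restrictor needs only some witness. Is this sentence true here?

"it" takes "a chapter" as antecedent — a donkey pronoun bound across the clause boundary.
Weak reading: every translator t with some drafted-chapter has at least one drafted-chapter c such that proofread(t,c).
Per translator: T1:✗  T2:✓  T3:✓  T4:✓  T5:✓  T6:✓
T1 has no witness among its drafted-chapters.

False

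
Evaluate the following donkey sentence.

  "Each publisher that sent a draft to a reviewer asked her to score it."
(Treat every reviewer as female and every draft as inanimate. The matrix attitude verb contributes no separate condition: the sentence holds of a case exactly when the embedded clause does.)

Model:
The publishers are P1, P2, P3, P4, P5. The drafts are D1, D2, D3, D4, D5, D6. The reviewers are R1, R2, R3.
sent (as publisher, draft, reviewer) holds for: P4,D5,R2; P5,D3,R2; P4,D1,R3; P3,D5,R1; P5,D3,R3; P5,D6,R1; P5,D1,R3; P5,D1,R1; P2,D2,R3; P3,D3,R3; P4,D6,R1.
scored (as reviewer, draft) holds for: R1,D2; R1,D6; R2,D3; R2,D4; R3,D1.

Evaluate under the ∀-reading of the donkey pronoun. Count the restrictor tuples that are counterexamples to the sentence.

"her" takes "a reviewer" as antecedent and "it" takes "a draft"; both are donkey pronouns co-varying with the restrictor.
Strong reading: for every (p,d,r) with sent(p,d,r), scored(r,d).
Restrictor triples: (P2,D2,R3)→scored(R3,D2) ✗  (P3,D3,R3)→scored(R3,D3) ✗  (P3,D5,R1)→scored(R1,D5) ✗  (P4,D1,R3)→scored(R3,D1) ✓  (P4,D5,R2)→scored(R2,D5) ✗  (P4,D6,R1)→scored(R1,D6) ✓  (P5,D1,R1)→scored(R1,D1) ✗  (P5,D1,R3)→scored(R3,D1) ✓  (P5,D3,R2)→scored(R2,D3) ✓  (P5,D3,R3)→scored(R3,D3) ✗  (P5,D6,R1)→scored(R1,D6) ✓
Counterexamples (restrictor triples failing the scope): 6.

6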